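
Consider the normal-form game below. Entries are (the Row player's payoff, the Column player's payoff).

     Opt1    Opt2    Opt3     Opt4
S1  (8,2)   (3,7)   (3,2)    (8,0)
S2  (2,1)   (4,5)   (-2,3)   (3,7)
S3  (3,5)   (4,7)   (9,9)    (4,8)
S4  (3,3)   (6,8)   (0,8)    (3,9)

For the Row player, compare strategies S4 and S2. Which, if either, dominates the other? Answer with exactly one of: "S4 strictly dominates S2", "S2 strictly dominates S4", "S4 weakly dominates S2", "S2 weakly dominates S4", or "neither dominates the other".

Compare S4 to S2 across each choice by the Column player: Opt1: 3>2, Opt2: 6>4, Opt3: 0>-2, Opt4: 3=3.
S4 is at least as good everywhere and strictly better somewhere (tied only at Opt4), so S4 weakly but not strictly dominates S2.

S4 weakly dominates S2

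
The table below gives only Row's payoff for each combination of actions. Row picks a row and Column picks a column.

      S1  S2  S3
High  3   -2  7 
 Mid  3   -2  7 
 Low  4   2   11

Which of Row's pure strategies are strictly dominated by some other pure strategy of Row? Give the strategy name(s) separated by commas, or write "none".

High, Mid

Low strictly dominates High — S1: 4>3, S2: 2>-2, S3: 11>7.
Mid: dominated, since Low does at least as well everywhere (S1: 4>3, S2: 2>-2, S3: 11>7).
Nothing dominates Low: High at S1 (4>3); Mid at S1 (4>3).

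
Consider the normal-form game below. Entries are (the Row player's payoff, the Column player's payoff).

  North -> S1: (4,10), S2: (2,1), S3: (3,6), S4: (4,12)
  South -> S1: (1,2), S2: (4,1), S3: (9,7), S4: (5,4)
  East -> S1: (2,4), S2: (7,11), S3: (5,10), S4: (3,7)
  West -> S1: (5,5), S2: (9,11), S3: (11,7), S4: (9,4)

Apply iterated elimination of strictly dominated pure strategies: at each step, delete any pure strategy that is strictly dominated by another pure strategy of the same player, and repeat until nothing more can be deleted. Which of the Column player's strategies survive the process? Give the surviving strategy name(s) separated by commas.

S2

Row North is eliminated: West beats it against every remaining column (S1: 5>4, S2: 9>2, S3: 11>3, S4: 9>4).
Row South is eliminated: West beats it against every remaining column (S1: 5>1, S2: 9>4, S3: 11>9, S4: 9>5).
For the Row player, West strictly dominates East on the remaining columns (S1: 5>2, S2: 9>7, S3: 11>5, S4: 9>3); eliminate East.
The Column player's strategy S1 is strictly dominated by S2 (West: 11>5) and is removed.
Column S3 is eliminated: S2 beats it against every remaining row (West: 11>7).
For the Column player, S2 strictly dominates S4 on the remaining rows (West: 11>4); eliminate S4.
Among the remaining strategies, none is strictly dominated by another pure strategy of the same player, so the elimination stops.
Surviving strategies — the Row player: {West}; the Column player: {S2}.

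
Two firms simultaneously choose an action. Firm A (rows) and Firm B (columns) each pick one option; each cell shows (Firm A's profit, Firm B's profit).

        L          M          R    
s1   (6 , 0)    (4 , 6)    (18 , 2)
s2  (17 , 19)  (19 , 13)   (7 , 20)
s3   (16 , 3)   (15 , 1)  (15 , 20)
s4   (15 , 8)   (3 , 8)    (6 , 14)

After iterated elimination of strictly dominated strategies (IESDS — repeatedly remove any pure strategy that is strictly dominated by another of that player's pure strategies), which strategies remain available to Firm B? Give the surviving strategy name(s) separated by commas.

M, R

Row s4 is eliminated: s2 beats it against every remaining column (L: 17>15, M: 19>3, R: 7>6).
Column L is eliminated: R beats it against every remaining row (s1: 2>0, s2: 20>19, s3: 20>3).
Among the remaining strategies, none is strictly dominated by another pure strategy of the same player, so the elimination stops.
Surviving strategies — Firm A: {s1, s2, s3}; Firm B: {M, R}.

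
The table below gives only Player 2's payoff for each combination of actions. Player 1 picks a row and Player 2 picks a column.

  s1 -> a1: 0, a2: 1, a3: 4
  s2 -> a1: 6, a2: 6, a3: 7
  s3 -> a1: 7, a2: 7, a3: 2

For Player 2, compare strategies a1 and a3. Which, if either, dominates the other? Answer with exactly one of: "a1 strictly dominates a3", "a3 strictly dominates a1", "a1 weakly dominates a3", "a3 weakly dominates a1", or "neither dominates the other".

neither dominates the other

a1's payoffs vs a3's, by Player 1's action — s1: 0<4, s2: 6<7, s3: 7>2.
a1 does better at s3 but worse at s1, s2; neither strategy dominates the other.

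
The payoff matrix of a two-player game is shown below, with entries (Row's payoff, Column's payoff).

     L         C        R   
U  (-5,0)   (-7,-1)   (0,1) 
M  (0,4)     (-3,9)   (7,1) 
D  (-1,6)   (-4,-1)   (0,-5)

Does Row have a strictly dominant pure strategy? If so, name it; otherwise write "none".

M

M vs U: L: 0>-5, C: -3>-7, R: 7>0.
M vs D: L: 0>-1, C: -3>-4, R: 7>0.
M strictly beats every other strategy against every opponent action, so it is strictly dominant.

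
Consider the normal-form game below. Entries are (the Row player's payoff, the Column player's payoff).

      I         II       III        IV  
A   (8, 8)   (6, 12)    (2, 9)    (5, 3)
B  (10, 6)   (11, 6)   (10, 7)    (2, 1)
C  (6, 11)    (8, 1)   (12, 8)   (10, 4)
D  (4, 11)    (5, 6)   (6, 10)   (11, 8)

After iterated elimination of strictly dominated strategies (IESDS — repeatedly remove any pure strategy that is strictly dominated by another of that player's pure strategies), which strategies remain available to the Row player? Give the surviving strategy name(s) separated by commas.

Column IV is eliminated: I beats it against every remaining row (A: 8>3, B: 6>1, C: 11>4, D: 11>8).
For the Row player, B strictly dominates A on the remaining columns (I: 10>8, II: 11>6, III: 10>2); eliminate A.
For the Row player, B strictly dominates D on the remaining columns (I: 10>4, II: 11>5, III: 10>6); eliminate D.
For the Column player, III strictly dominates II on the remaining rows (B: 7>6, C: 8>1); eliminate II.
Among the remaining strategies, none is strictly dominated by another pure strategy of the same player, so the elimination stops.
Surviving strategies — the Row player: {B, C}; the Column player: {I, III}.

B, C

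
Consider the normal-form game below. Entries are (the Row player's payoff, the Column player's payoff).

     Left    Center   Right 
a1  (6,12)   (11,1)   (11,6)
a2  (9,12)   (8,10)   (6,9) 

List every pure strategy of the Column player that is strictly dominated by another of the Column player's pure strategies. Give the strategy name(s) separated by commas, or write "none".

Center, Right

Left is not dominated — it holds its own against Center at a1 (12>1); Right at a1 (12>6).
Left strictly dominates Center — a1: 12>1, a2: 12>10.
Right: dominated, since Left does at least as well everywhere (a1: 12>6, a2: 12>9).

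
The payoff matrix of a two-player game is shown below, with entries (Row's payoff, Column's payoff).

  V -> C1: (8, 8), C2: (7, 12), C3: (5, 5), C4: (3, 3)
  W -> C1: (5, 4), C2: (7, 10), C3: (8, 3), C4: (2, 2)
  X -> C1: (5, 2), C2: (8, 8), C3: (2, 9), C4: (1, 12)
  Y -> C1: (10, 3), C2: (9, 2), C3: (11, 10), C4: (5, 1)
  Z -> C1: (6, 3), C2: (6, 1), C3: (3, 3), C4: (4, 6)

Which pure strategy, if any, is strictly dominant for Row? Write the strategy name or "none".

Y vs V: C1: 10>8, C2: 9>7, C3: 11>5, C4: 5>3.
Y vs W: C1: 10>5, C2: 9>7, C3: 11>8, C4: 5>2.
Y vs X: C1: 10>5, C2: 9>8, C3: 11>2, C4: 5>1.
Y vs Z: C1: 10>6, C2: 9>6, C3: 11>3, C4: 5>4.
Y strictly beats every other strategy against every opponent action, so it is strictly dominant.

Y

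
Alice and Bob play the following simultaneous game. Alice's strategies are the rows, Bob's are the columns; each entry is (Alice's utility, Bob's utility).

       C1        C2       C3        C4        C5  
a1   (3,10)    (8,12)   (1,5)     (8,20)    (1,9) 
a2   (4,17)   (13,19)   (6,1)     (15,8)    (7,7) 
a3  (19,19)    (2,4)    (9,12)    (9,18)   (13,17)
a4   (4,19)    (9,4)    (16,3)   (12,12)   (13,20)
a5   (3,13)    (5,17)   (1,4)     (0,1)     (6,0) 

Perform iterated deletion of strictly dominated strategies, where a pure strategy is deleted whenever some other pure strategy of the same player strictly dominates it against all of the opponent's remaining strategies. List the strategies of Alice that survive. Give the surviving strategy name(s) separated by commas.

a2, a3, a4

For Alice, a2 strictly dominates a1 on the remaining columns (C1: 4>3, C2: 13>8, C3: 6>1, C4: 15>8, C5: 7>1); eliminate a1.
For Alice, a2 strictly dominates a5 on the remaining columns (C1: 4>3, C2: 13>5, C3: 6>1, C4: 15>0, C5: 7>6); eliminate a5.
Bob's strategy C3 is strictly dominated by C1 (a2: 17>1, a3: 19>12, a4: 19>3) and is removed.
Column C4 is eliminated: C1 beats it against every remaining row (a2: 17>8, a3: 19>18, a4: 19>12).
Among the remaining strategies, none is strictly dominated by another pure strategy of the same player, so the elimination stops.
Surviving strategies — Alice: {a2, a3, a4}; Bob: {C1, C2, C5}.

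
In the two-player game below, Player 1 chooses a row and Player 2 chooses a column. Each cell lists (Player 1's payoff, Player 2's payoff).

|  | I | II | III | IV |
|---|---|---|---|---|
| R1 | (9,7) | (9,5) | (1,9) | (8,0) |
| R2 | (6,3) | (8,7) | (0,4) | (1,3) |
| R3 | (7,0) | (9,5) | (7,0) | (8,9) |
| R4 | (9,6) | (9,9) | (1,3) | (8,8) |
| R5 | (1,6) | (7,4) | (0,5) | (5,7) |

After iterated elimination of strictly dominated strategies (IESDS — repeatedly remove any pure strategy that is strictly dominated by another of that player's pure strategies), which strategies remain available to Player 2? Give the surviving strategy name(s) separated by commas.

Row R2 is eliminated: R1 beats it against every remaining column (I: 9>6, II: 9>8, III: 1>0, IV: 8>1).
Row R5 is eliminated: R1 beats it against every remaining column (I: 9>1, II: 9>7, III: 1>0, IV: 8>5).
Among the remaining strategies, none is strictly dominated by another pure strategy of the same player, so the elimination stops.
Surviving strategies — Player 1: {R1, R3, R4}; Player 2: {I, II, III, IV}.

I, II, III, IV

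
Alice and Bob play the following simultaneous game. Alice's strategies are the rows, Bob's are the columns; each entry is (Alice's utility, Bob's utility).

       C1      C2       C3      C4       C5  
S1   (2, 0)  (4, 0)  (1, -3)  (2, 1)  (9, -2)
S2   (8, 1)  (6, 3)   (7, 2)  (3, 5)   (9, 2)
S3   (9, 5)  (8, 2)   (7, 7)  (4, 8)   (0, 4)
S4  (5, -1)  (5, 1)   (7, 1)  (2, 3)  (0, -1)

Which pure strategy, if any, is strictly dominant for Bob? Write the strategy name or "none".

C4

C4 vs C1: S1: 1>0, S2: 5>1, S3: 8>5, S4: 3>-1.
C4 vs C2: S1: 1>0, S2: 5>3, S3: 8>2, S4: 3>1.
C4 vs C3: S1: 1>-3, S2: 5>2, S3: 8>7, S4: 3>1.
C4 vs C5: S1: 1>-2, S2: 5>2, S3: 8>4, S4: 3>-1.
C4 strictly beats every other strategy against every opponent action, so it is strictly dominant.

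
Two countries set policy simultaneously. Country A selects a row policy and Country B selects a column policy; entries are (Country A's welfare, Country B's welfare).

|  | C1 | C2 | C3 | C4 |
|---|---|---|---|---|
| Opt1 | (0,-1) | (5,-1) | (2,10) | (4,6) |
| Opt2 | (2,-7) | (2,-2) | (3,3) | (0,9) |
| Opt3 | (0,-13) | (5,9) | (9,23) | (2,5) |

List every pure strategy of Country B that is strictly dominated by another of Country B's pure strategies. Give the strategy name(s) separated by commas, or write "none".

C3 strictly dominates C1 — Opt1: 10>-1, Opt2: 3>-7, Opt3: 23>-13.
C3 strictly dominates C2 — Opt1: 10>-1, Opt2: 3>-2, Opt3: 23>9.
Nothing dominates C3: C1 at Opt1 (10>-1); C2 at Opt1 (10>-1); C4 at Opt1 (10>6).
Nothing dominates C4: C1 at Opt1 (6>-1); C2 at Opt1 (6>-1); C3 at Opt2 (9>3).

C1, C2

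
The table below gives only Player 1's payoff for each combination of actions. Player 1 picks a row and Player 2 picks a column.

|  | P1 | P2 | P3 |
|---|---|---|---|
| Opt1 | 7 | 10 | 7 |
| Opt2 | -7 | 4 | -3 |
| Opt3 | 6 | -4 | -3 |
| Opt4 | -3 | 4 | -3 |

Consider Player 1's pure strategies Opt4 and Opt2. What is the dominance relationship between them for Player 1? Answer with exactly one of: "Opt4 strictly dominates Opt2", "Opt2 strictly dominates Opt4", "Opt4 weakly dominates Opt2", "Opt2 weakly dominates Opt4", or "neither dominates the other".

Opt4 weakly dominates Opt2

Opt4's payoffs vs Opt2's, by Player 2's action — P1: -3>-7, P2: 4=4, P3: -3=-3.
Opt4 is at least as good everywhere and strictly better somewhere (tied only at P2, P3), so Opt4 weakly but not strictly dominates Opt2.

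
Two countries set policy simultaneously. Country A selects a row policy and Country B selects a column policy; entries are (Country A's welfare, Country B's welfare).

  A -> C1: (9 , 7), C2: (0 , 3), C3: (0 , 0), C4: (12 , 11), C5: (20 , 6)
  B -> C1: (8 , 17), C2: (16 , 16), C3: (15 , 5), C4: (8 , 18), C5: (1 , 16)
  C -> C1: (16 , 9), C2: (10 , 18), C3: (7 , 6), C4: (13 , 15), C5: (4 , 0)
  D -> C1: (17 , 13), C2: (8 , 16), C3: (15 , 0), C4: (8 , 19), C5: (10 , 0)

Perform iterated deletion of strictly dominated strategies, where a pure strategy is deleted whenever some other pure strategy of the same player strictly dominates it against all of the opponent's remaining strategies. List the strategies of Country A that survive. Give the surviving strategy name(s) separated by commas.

B, C

Column C1 is eliminated: C4 beats it against every remaining row (A: 11>7, B: 18>17, C: 15>9, D: 19>13).
For Country B, C2 strictly dominates C3 on the remaining rows (A: 3>0, B: 16>5, C: 18>6, D: 16>0); eliminate C3.
For Country B, C4 strictly dominates C5 on the remaining rows (A: 11>6, B: 18>16, C: 15>0, D: 19>0); eliminate C5.
Country A's strategy A is strictly dominated by C (C2: 10>0, C4: 13>12) and is removed.
For Country A, C strictly dominates D on the remaining columns (C2: 10>8, C4: 13>8); eliminate D.
Among the remaining strategies, none is strictly dominated by another pure strategy of the same player, so the elimination stops.
Surviving strategies — Country A: {B, C}; Country B: {C2, C4}.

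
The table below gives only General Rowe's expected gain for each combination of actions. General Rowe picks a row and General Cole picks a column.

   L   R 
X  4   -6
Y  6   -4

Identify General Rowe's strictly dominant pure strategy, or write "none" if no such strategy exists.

Y vs X: L: 6>4, R: -4>-6.
Y strictly beats every other strategy against every opponent action, so it is strictly dominant.

Y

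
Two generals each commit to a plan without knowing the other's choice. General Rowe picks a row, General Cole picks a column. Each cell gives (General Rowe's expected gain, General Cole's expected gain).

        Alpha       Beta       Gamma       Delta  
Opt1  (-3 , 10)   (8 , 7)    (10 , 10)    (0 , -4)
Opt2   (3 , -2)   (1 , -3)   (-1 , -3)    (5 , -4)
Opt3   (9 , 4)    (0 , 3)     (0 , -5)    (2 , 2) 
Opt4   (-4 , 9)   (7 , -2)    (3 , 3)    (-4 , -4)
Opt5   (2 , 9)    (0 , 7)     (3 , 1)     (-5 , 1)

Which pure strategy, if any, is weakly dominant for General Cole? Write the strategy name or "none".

Alpha vs Beta: Opt1: 10>7, Opt2: -2>-3, Opt3: 4>3, Opt4: 9>-2, Opt5: 9>7.
Alpha vs Gamma: Opt1: 10=10, Opt2: -2>-3, Opt3: 4>-5, Opt4: 9>3, Opt5: 9>1.
Alpha vs Delta: Opt1: 10>-4, Opt2: -2>-4, Opt3: 4>2, Opt4: 9>-4, Opt5: 9>1.
Alpha is at least as good as every other strategy against every opponent action, so it is weakly dominant.

Alpha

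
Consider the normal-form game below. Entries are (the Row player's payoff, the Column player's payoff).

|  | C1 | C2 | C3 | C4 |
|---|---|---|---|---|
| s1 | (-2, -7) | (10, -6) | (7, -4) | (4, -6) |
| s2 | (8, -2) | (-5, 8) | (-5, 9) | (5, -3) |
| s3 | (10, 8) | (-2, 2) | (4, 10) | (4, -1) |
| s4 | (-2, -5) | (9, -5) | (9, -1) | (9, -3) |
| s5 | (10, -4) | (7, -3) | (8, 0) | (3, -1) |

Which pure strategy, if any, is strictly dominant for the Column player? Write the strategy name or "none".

C3 vs C1: s1: -4>-7, s2: 9>-2, s3: 10>8, s4: -1>-5, s5: 0>-4.
C3 vs C2: s1: -4>-6, s2: 9>8, s3: 10>2, s4: -1>-5, s5: 0>-3.
C3 vs C4: s1: -4>-6, s2: 9>-3, s3: 10>-1, s4: -1>-3, s5: 0>-1.
C3 strictly beats every other strategy against every opponent action, so it is strictly dominant.

C3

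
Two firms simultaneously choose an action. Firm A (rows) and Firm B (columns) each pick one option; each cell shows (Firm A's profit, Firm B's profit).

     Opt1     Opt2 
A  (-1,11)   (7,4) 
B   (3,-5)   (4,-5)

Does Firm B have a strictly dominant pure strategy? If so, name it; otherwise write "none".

Opt1 fails to dominate Opt2 at B (-5=-5).
Opt2 fails to dominate Opt1 at A (4<11).
No single strategy dominates all the others.

none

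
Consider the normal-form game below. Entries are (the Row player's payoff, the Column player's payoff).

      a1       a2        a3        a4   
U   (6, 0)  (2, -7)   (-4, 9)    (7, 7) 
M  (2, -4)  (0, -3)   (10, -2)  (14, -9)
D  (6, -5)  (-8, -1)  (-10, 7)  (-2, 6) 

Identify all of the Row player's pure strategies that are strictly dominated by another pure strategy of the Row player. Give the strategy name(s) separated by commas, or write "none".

none

Nothing dominates U: M at a1 (6>2); D at a1 (6=6).
M is not dominated — it holds its own against U at a3 (10>-4); D at a2 (0>-8).
Nothing dominates D: U at a1 (6=6); M at a1 (6>2).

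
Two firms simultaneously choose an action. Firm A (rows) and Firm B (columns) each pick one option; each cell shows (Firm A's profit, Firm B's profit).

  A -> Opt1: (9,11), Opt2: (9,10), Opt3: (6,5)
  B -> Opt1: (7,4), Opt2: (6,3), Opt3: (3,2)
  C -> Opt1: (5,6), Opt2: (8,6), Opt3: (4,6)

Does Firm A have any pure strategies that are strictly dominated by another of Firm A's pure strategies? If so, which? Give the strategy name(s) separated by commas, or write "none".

B, C

A is not dominated — it holds its own against B at Opt1 (9>7); C at Opt1 (9>5).
B: dominated, since A does at least as well everywhere (Opt1: 9>7, Opt2: 9>6, Opt3: 6>3).
C is strictly dominated by A (Opt1: 9>5, Opt2: 9>8, Opt3: 6>4).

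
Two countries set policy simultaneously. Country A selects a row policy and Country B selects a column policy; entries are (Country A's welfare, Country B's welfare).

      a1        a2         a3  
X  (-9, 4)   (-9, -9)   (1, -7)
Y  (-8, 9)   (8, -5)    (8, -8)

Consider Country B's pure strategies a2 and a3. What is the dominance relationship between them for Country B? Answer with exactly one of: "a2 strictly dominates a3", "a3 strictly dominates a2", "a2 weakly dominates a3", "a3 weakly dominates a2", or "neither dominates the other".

neither dominates the other

a2's payoffs vs a3's, by Country A's action — X: -9<-7, Y: -5>-8.
a2 does better at Y but worse at X; neither strategy dominates the other.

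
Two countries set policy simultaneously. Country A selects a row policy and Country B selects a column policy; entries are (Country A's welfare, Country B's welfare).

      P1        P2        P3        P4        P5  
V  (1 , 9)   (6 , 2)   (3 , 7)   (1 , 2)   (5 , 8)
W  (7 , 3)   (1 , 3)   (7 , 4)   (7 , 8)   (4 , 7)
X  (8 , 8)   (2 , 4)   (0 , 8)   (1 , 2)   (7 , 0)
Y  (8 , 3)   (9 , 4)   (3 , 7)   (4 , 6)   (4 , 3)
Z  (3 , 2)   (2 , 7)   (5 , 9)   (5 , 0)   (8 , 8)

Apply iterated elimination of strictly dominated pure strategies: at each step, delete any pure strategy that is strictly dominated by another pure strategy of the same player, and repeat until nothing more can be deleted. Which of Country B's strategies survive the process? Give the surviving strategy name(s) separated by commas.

For Country B, P3 strictly dominates P2 on the remaining rows (V: 7>2, W: 4>3, X: 8>4, Y: 7>4, Z: 9>7); eliminate P2.
Country A's strategy V is strictly dominated by Z (P1: 3>1, P3: 5>3, P4: 5>1, P5: 8>5) and is removed.
Among the remaining strategies, none is strictly dominated by another pure strategy of the same player, so the elimination stops.
Surviving strategies — Country A: {W, X, Y, Z}; Country B: {P1, P3, P4, P5}.

P1, P3, P4, P5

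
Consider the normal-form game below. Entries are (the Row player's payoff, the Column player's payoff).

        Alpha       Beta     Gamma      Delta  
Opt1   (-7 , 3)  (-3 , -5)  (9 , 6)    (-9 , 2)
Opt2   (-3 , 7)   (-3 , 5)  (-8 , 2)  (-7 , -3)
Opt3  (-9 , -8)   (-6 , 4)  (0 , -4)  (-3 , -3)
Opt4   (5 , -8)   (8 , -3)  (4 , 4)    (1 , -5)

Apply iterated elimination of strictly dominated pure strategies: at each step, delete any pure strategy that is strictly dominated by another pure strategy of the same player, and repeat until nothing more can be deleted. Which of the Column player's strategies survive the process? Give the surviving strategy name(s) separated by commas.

Gamma

The Row player's strategy Opt2 is strictly dominated by Opt4 (Alpha: 5>-3, Beta: 8>-3, Gamma: 4>-8, Delta: 1>-7) and is removed.
The Row player's strategy Opt3 is strictly dominated by Opt4 (Alpha: 5>-9, Beta: 8>-6, Gamma: 4>0, Delta: 1>-3) and is removed.
The Column player's strategy Alpha is strictly dominated by Gamma (Opt1: 6>3, Opt4: 4>-8) and is removed.
The Column player's strategy Beta is strictly dominated by Gamma (Opt1: 6>-5, Opt4: 4>-3) and is removed.
Column Delta is eliminated: Gamma beats it against every remaining row (Opt1: 6>2, Opt4: 4>-5).
For the Row player, Opt1 strictly dominates Opt4 on the remaining columns (Gamma: 9>4); eliminate Opt4.
Among the remaining strategies, none is strictly dominated by another pure strategy of the same player, so the elimination stops.
Surviving strategies — the Row player: {Opt1}; the Column player: {Gamma}.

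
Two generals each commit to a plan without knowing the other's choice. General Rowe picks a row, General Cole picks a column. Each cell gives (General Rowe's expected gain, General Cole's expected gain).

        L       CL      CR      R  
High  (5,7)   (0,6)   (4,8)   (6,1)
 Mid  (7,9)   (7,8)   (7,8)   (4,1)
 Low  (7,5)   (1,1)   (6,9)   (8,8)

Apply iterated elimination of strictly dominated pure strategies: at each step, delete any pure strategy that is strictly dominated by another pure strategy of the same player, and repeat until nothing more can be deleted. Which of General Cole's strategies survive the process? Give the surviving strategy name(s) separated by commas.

For General Rowe, Low strictly dominates High on the remaining columns (L: 7>5, CL: 1>0, CR: 6>4, R: 8>6); eliminate High.
General Cole's strategy CL is strictly dominated by L (Mid: 9>8, Low: 5>1) and is removed.
General Cole's strategy R is strictly dominated by CR (Mid: 8>1, Low: 9>8) and is removed.
Among the remaining strategies, none is strictly dominated by another pure strategy of the same player, so the elimination stops.
Surviving strategies — General Rowe: {Mid, Low}; General Cole: {L, CR}.

L, CR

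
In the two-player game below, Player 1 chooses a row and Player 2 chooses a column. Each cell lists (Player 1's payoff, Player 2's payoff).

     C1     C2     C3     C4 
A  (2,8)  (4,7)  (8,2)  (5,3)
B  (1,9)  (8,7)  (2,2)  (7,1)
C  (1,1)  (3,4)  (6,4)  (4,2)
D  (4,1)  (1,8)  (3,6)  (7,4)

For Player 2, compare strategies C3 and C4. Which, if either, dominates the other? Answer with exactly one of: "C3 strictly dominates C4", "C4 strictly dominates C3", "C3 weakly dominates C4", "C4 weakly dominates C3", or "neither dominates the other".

Compare C3 to C4 across each choice by Player 1: A: 2<3, B: 2>1, C: 4>2, D: 6>4.
C3 does better at B, C, D but worse at A; neither strategy dominates the other.

neither dominates the other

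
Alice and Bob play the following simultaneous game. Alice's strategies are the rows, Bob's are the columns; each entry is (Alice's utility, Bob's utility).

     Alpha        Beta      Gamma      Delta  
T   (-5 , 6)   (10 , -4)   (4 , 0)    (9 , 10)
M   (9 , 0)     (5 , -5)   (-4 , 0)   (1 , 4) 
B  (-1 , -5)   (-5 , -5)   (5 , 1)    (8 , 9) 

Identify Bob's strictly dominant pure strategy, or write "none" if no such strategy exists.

Delta

Delta vs Alpha: T: 10>6, M: 4>0, B: 9>-5.
Delta vs Beta: T: 10>-4, M: 4>-5, B: 9>-5.
Delta vs Gamma: T: 10>0, M: 4>0, B: 9>1.
Delta strictly beats every other strategy against every opponent action, so it is strictly dominant.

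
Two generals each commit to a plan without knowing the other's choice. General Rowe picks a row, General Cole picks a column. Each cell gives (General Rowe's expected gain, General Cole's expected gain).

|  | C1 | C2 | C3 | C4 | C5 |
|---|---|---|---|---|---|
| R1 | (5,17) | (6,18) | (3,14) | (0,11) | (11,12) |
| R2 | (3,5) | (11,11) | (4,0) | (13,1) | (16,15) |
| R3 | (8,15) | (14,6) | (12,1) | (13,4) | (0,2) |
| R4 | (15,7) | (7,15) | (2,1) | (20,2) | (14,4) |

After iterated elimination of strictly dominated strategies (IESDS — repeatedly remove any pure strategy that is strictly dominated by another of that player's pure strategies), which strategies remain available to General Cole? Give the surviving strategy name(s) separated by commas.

For General Cole, C1 strictly dominates C3 on the remaining rows (R1: 17>14, R2: 5>0, R3: 15>1, R4: 7>1); eliminate C3.
For General Rowe, R4 strictly dominates R1 on the remaining columns (C1: 15>5, C2: 7>6, C4: 20>0, C5: 14>11); eliminate R1.
General Cole's strategy C4 is strictly dominated by C1 (R2: 5>1, R3: 15>4, R4: 7>2) and is removed.
Among the remaining strategies, none is strictly dominated by another pure strategy of the same player, so the elimination stops.
Surviving strategies — General Rowe: {R2, R3, R4}; General Cole: {C1, C2, C5}.

C1, C2, C5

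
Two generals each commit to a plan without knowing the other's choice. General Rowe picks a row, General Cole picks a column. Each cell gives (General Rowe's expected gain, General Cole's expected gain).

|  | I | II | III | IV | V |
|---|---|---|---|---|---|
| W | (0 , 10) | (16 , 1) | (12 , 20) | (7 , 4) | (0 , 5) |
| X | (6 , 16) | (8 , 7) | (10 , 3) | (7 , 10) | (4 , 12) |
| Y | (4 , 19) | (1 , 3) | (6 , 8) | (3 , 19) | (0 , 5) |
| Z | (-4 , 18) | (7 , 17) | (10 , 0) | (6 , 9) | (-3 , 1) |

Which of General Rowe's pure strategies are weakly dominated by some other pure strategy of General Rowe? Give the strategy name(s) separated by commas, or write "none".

Y, Z

Nothing dominates W: X at II (16>8); Y at II (16>1); Z at I (0>-4).
Nothing dominates X: W at I (6>0); Y at I (6>4); Z at I (6>-4).
Y: dominated, since X does at least as well everywhere (I: 6>4, II: 8>1, III: 10>6, IV: 7>3, V: 4>0).
Z: dominated, since W does at least as well everywhere (I: 0>-4, II: 16>7, III: 12>10, IV: 7>6, V: 0>-3).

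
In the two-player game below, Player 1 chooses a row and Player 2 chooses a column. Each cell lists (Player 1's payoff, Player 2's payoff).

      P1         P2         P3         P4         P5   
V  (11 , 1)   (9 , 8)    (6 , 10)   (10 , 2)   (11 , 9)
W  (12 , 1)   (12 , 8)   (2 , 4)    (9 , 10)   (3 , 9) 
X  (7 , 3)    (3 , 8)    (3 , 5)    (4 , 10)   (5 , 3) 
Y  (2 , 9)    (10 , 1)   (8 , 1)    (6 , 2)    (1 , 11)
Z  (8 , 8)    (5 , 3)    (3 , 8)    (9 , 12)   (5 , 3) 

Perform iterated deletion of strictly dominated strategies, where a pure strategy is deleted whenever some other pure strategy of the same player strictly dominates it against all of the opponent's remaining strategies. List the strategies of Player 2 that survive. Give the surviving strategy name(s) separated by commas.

P3, P5

For Player 1, V strictly dominates X on the remaining columns (P1: 11>7, P2: 9>3, P3: 6>3, P4: 10>4, P5: 11>5); eliminate X.
For Player 1, V strictly dominates Z on the remaining columns (P1: 11>8, P2: 9>5, P3: 6>3, P4: 10>9, P5: 11>5); eliminate Z.
For Player 2, P5 strictly dominates P1 on the remaining rows (V: 9>1, W: 9>1, Y: 11>9); eliminate P1.
Player 2's strategy P2 is strictly dominated by P5 (V: 9>8, W: 9>8, Y: 11>1) and is removed.
Player 1's strategy W is strictly dominated by V (P3: 6>2, P4: 10>9, P5: 11>3) and is removed.
Player 2's strategy P4 is strictly dominated by P5 (V: 9>2, Y: 11>2) and is removed.
Among the remaining strategies, none is strictly dominated by another pure strategy of the same player, so the elimination stops.
Surviving strategies — Player 1: {V, Y}; Player 2: {P3, P5}.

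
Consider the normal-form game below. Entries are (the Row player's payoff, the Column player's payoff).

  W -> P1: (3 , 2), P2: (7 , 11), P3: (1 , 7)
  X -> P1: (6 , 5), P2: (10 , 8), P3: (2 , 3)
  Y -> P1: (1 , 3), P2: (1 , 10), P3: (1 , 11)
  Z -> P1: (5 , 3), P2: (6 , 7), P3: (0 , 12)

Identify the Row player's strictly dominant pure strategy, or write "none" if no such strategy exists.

X

X vs W: P1: 6>3, P2: 10>7, P3: 2>1.
X vs Y: P1: 6>1, P2: 10>1, P3: 2>1.
X vs Z: P1: 6>5, P2: 10>6, P3: 2>0.
X strictly beats every other strategy against every opponent action, so it is strictly dominant.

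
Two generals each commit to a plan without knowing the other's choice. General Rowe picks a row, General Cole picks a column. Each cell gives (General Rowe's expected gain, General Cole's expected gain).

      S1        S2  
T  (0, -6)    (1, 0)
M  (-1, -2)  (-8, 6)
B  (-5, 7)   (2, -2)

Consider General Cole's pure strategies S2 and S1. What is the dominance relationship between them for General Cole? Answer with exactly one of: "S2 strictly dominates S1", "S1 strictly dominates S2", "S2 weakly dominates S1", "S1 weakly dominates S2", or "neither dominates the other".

S2's payoffs vs S1's, by General Rowe's action — T: 0>-6, M: 6>-2, B: -2<7.
S2 does better at T, M but worse at B; neither strategy dominates the other.

neither dominates the other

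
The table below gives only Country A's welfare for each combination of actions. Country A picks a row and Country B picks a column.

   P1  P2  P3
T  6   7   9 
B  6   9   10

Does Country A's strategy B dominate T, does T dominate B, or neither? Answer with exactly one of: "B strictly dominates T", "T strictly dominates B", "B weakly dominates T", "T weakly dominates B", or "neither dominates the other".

Compare B to T across each opponent action: P1: 6=6, P2: 9>7, P3: 10>9.
B is at least as good everywhere and strictly better somewhere (tied only at P1), so B weakly but not strictly dominates T.

B weakly dominates T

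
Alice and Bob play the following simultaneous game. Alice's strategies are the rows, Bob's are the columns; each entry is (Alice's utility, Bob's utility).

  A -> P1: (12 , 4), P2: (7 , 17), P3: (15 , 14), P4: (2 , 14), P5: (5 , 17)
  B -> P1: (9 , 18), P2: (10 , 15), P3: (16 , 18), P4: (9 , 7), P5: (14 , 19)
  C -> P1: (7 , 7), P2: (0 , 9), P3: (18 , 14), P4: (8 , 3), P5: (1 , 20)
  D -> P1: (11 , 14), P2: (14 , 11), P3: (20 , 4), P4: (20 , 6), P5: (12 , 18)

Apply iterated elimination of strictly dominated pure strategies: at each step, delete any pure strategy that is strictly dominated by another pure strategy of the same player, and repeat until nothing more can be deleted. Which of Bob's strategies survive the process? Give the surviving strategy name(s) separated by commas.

Row C is eliminated: D beats it against every remaining column (P1: 11>7, P2: 14>0, P3: 20>18, P4: 20>8, P5: 12>1).
For Bob, P5 strictly dominates P1 on the remaining rows (A: 17>4, B: 19>18, D: 18>14); eliminate P1.
Row A is eliminated: B beats it against every remaining column (P2: 10>7, P3: 16>15, P4: 9>2, P5: 14>5).
For Bob, P5 strictly dominates P2 on the remaining rows (B: 19>15, D: 18>11); eliminate P2.
For Bob, P5 strictly dominates P3 on the remaining rows (B: 19>18, D: 18>4); eliminate P3.
Column P4 is eliminated: P5 beats it against every remaining row (B: 19>7, D: 18>6).
Alice's strategy D is strictly dominated by B (P5: 14>12) and is removed.
Among the remaining strategies, none is strictly dominated by another pure strategy of the same player, so the elimination stops.
Surviving strategies — Alice: {B}; Bob: {P5}.

P5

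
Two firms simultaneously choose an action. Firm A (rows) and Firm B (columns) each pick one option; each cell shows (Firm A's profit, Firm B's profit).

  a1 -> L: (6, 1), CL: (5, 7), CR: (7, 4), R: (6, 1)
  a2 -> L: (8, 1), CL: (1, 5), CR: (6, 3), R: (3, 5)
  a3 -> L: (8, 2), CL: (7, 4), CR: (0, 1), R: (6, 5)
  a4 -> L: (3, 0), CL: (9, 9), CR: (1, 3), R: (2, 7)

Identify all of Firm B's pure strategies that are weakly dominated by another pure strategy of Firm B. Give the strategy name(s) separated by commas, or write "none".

L, CR

CL weakly dominates L — a1: 7>1, a2: 5>1, a3: 4>2, a4: 9>0.
CL is not dominated — it holds its own against L at a1 (7>1); CR at a1 (7>4); R at a1 (7>1).
CR is weakly dominated by CL (a1: 7>4, a2: 5>3, a3: 4>1, a4: 9>3).
Nothing dominates R: L at a2 (5>1); CL at a3 (5>4); CR at a2 (5>3).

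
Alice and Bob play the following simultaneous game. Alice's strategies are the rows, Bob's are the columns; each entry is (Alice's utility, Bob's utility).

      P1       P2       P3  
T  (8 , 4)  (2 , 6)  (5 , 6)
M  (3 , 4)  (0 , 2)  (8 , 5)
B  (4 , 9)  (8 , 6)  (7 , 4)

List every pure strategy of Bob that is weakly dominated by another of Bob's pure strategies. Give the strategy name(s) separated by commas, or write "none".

P1 is not dominated — it holds its own against P2 at M (4>2); P3 at B (9>4).
P2 is not dominated — it holds its own against P1 at T (6>4); P3 at B (6>4).
Nothing dominates P3: P1 at T (6>4); P2 at M (5>2).

none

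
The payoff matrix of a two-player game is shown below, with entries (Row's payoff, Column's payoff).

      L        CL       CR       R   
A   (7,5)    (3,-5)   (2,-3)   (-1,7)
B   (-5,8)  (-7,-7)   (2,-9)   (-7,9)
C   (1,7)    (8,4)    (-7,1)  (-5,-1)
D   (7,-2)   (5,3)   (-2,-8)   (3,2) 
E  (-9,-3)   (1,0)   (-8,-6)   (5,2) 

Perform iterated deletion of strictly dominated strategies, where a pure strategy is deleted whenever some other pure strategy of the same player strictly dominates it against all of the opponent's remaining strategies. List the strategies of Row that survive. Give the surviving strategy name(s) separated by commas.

A, C, D, E

Column CR is eliminated: L beats it against every remaining row (A: 5>-3, B: 8>-9, C: 7>1, D: -2>-8, E: -3>-6).
Row's strategy B is strictly dominated by A (L: 7>-5, CL: 3>-7, R: -1>-7) and is removed.
Among the remaining strategies, none is strictly dominated by another pure strategy of the same player, so the elimination stops.
Surviving strategies — Row: {A, C, D, E}; Column: {L, CL, R}.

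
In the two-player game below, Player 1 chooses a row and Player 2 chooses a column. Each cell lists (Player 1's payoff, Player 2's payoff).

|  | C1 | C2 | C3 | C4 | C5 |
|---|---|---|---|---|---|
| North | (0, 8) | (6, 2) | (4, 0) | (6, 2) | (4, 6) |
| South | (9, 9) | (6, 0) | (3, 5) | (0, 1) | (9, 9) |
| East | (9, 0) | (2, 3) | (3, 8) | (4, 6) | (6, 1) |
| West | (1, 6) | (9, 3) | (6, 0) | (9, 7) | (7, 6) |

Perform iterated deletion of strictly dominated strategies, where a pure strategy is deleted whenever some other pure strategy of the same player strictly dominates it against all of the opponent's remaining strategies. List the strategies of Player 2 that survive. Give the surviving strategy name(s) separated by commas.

Player 1's strategy North is strictly dominated by West (C1: 1>0, C2: 9>6, C3: 6>4, C4: 9>6, C5: 7>4) and is removed.
Player 2's strategy C2 is strictly dominated by C4 (South: 1>0, East: 6>3, West: 7>3) and is removed.
Among the remaining strategies, none is strictly dominated by another pure strategy of the same player, so the elimination stops.
Surviving strategies — Player 1: {South, East, West}; Player 2: {C1, C3, C4, C5}.

C1, C3, C4, C5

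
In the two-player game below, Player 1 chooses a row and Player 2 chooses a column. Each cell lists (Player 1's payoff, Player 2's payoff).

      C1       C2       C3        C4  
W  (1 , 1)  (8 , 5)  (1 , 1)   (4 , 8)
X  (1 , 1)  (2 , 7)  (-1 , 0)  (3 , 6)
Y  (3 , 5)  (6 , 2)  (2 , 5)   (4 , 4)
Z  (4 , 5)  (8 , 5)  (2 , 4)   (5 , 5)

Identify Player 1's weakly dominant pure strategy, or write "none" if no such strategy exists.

Z

Z vs W: C1: 4>1, C2: 8=8, C3: 2>1, C4: 5>4.
Z vs X: C1: 4>1, C2: 8>2, C3: 2>-1, C4: 5>3.
Z vs Y: C1: 4>3, C2: 8>6, C3: 2=2, C4: 5>4.
Z is at least as good as every other strategy against every opponent action, so it is weakly dominant.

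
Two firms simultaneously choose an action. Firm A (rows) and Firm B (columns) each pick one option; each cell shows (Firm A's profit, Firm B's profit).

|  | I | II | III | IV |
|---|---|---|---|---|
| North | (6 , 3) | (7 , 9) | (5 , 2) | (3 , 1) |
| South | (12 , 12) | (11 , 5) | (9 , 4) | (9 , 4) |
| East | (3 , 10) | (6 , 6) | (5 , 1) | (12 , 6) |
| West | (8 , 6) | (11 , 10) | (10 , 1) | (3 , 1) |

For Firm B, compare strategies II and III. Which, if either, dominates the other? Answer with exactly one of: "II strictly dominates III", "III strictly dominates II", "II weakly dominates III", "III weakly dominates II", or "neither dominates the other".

II's payoffs vs III's, by Firm A's action — North: 9>2, South: 5>4, East: 6>1, West: 10>1.
II gives a strictly higher payoff against each choice by Firm A, so II strictly dominates III.

II strictly dominates III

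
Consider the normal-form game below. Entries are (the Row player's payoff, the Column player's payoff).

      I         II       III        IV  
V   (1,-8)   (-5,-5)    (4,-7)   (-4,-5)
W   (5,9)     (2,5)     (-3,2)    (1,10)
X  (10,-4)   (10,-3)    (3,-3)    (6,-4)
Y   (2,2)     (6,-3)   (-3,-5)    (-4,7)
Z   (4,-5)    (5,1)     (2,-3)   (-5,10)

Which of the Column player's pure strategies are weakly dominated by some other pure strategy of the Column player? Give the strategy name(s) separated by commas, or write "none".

I, III

IV weakly dominates I — V: -5>-8, W: 10>9, X: -4=-4, Y: 7>2, Z: 10>-5.
II is not dominated — it holds its own against I at V (-5>-8); III at V (-5>-7); IV at X (-3>-4).
III: dominated, since II does at least as well everywhere (V: -5>-7, W: 5>2, X: -3=-3, Y: -3>-5, Z: 1>-3).
IV: no other strategy beats it everywhere (I at V (-5>-8); II at W (10>5); III at V (-5>-7)).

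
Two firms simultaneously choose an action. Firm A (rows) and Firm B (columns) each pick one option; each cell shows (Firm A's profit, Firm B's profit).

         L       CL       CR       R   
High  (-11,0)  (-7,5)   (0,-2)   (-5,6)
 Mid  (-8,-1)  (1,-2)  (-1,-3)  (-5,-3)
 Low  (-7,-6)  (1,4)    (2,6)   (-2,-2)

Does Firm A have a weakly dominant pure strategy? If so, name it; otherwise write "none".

Low

Low vs High: L: -7>-11, CL: 1>-7, CR: 2>0, R: -2>-5.
Low vs Mid: L: -7>-8, CL: 1=1, CR: 2>-1, R: -2>-5.
Low is at least as good as every other strategy against every opponent action, so it is weakly dominant.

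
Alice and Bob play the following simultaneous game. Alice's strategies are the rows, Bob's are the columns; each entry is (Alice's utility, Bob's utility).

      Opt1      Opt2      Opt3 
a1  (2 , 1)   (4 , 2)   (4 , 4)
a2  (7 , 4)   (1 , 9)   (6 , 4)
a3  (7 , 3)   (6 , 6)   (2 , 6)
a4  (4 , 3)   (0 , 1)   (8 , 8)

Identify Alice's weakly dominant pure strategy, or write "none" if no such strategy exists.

none

a1 fails to dominate a2 at Opt1 (2<7).
a2 fails to dominate a1 at Opt2 (1<4).
a3 fails to dominate a1 at Opt3 (2<4).
a4 fails to dominate a1 at Opt2 (0<4).
No single strategy dominates all the others.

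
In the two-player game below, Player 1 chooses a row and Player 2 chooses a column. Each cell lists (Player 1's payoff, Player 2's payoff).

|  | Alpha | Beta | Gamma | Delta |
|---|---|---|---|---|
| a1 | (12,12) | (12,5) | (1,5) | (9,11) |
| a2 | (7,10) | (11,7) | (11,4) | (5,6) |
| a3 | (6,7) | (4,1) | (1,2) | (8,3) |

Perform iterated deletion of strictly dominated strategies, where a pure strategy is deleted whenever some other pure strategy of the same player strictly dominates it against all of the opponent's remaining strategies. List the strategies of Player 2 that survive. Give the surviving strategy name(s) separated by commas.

Alpha

Player 2's strategy Beta is strictly dominated by Alpha (a1: 12>5, a2: 10>7, a3: 7>1) and is removed.
Player 2's strategy Gamma is strictly dominated by Alpha (a1: 12>5, a2: 10>4, a3: 7>2) and is removed.
Player 1's strategy a2 is strictly dominated by a1 (Alpha: 12>7, Delta: 9>5) and is removed.
Player 1's strategy a3 is strictly dominated by a1 (Alpha: 12>6, Delta: 9>8) and is removed.
Column Delta is eliminated: Alpha beats it against every remaining row (a1: 12>11).
Among the remaining strategies, none is strictly dominated by another pure strategy of the same player, so the elimination stops.
Surviving strategies — Player 1: {a1}; Player 2: {Alpha}.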